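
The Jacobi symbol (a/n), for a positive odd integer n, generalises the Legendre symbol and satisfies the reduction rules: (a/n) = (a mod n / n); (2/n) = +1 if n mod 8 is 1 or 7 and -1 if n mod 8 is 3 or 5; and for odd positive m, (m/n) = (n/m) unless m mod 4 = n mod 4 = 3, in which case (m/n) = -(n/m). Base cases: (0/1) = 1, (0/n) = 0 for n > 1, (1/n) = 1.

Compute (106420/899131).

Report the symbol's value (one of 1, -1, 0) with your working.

-1

factor out 2^2: 106420 = 2^2·26605; with 899131 mod 8 = 3, (2/899131) = -1; sign now +1; continue with (26605/899131)
flip (26605/899131) -> (899131/26605): both odd, 26605 mod 4 = 1, 899131 mod 4 = 3, so the flip contributes +1; sign now +1
(899131/26605): 899131 mod 26605 = 21166, so (899131/26605) = (21166/26605)
factor out 2^1: 21166 = 2^1·10583; with 26605 mod 8 = 5, (2/26605) = -1; sign now -1; continue with (10583/26605)
flip (10583/26605) -> (26605/10583): both odd, 10583 mod 4 = 3, 26605 mod 4 = 1, so the flip contributes +1; sign now -1
(26605/10583): 26605 mod 10583 = 5439, so (26605/10583) = (5439/10583)
flip (5439/10583) -> (10583/5439): both odd, 5439 mod 4 = 3, 10583 mod 4 = 3, so the flip contributes -1; sign now +1
(10583/5439): 10583 mod 5439 = 5144, so (10583/5439) = (5144/5439)
factor out 2^3: 5144 = 2^3·643; with 5439 mod 8 = 7, (2/5439) = +1; sign now +1; continue with (643/5439)
flip (643/5439) -> (5439/643): both odd, 643 mod 4 = 3, 5439 mod 4 = 3, so the flip contributes -1; sign now -1
(5439/643): 5439 mod 643 = 295, so (5439/643) = (295/643)
flip (295/643) -> (643/295): both odd, 295 mod 4 = 3, 643 mod 4 = 3, so the flip contributes -1; sign now +1
(643/295): 643 mod 295 = 53, so (643/295) = (53/295)
flip (53/295) -> (295/53): both odd, 53 mod 4 = 1, 295 mod 4 = 3, so the flip contributes +1; sign now +1
(295/53): 295 mod 53 = 30, so (295/53) = (30/53)
factor out 2^1: 30 = 2^1·15; with 53 mod 8 = 5, (2/53) = -1; sign now -1; continue with (15/53)
flip (15/53) -> (53/15): both odd, 15 mod 4 = 3, 53 mod 4 = 1, so the flip contributes +1; sign now -1
(53/15): 53 mod 15 = 8, so (53/15) = (8/15)
factor out 2^3: 8 = 2^3·1; with 15 mod 8 = 7, (2/15) = +1; sign now -1; continue with (1/15)
reached (1/15) = 1, so the symbol is -1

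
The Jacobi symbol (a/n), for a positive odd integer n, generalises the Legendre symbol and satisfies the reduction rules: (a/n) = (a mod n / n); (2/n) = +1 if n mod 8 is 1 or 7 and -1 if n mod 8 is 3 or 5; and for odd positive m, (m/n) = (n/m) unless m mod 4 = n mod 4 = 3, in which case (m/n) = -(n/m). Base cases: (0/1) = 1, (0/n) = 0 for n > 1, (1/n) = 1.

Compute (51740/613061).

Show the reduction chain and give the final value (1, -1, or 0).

1

51740 = 2^2·12935; (2/613061) = -1 since 613061 mod 8 = 5, so (51740/613061) = (-1)^2·(12935/613061); sign now +1
reciprocity: (12935/613061) = +1·(613061/12935) since 12935 mod 4 = 3, 613061 mod 4 = 1; sign now +1
(613061/12935) = (5116/12935)   [reduce mod 12935]
5116 = 2^2·1279; (2/12935) = +1 since 12935 mod 8 = 7, so (5116/12935) = (+1)^2·(1279/12935); sign now +1
reciprocity: (1279/12935) = -1·(12935/1279) since 1279 mod 4 = 3, 12935 mod 4 = 3; sign now -1
(12935/1279) = (145/1279)   [reduce mod 1279]
reciprocity: (145/1279) = +1·(1279/145) since 145 mod 4 = 1, 1279 mod 4 = 3; sign now -1
(1279/145) = (119/145)   [reduce mod 145]
reciprocity: (119/145) = +1·(145/119) since 119 mod 4 = 3, 145 mod 4 = 1; sign now -1
(145/119) = (26/119)   [reduce mod 119]
26 = 2^1·13; (2/119) = +1 since 119 mod 8 = 7, so (26/119) = (+1)^1·(13/119); sign now -1
reciprocity: (13/119) = +1·(119/13) since 13 mod 4 = 1, 119 mod 4 = 3; sign now -1
(119/13) = (2/13)   [reduce mod 13]
2 = 2^1·1; (2/13) = -1 since 13 mod 8 = 5, so (2/13) = (-1)^1·(1/13); sign now +1
(1/13) = 1; final value = sign = +1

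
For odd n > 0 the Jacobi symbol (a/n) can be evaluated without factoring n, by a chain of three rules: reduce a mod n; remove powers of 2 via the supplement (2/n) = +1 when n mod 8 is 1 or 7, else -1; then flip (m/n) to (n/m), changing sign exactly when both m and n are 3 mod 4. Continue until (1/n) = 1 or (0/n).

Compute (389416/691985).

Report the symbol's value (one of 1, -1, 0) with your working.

factor out 2^3: 389416 = 2^3·48677; with 691985 mod 8 = 1, (2/691985) = +1; sign now +1; continue with (48677/691985)
flip (48677/691985) -> (691985/48677): both odd, 48677 mod 4 = 1, 691985 mod 4 = 1, so the flip contributes +1; sign now +1
(691985/48677): 691985 mod 48677 = 10507, so (691985/48677) = (10507/48677)
flip (10507/48677) -> (48677/10507): both odd, 10507 mod 4 = 3, 48677 mod 4 = 1, so the flip contributes +1; sign now +1
(48677/10507): 48677 mod 10507 = 6649, so (48677/10507) = (6649/10507)
flip (6649/10507) -> (10507/6649): both odd, 6649 mod 4 = 1, 10507 mod 4 = 3, so the flip contributes +1; sign now +1
(10507/6649): 10507 mod 6649 = 3858, so (10507/6649) = (3858/6649)
factor out 2^1: 3858 = 2^1·1929; with 6649 mod 8 = 1, (2/6649) = +1; sign now +1; continue with (1929/6649)
flip (1929/6649) -> (6649/1929): both odd, 1929 mod 4 = 1, 6649 mod 4 = 1, so the flip contributes +1; sign now +1
(6649/1929): 6649 mod 1929 = 862, so (6649/1929) = (862/1929)
factor out 2^1: 862 = 2^1·431; with 1929 mod 8 = 1, (2/1929) = +1; sign now +1; continue with (431/1929)
flip (431/1929) -> (1929/431): both odd, 431 mod 4 = 3, 1929 mod 4 = 1, so the flip contributes +1; sign now +1
(1929/431): 1929 mod 431 = 205, so (1929/431) = (205/431)
flip (205/431) -> (431/205): both odd, 205 mod 4 = 1, 431 mod 4 = 3, so the flip contributes +1; sign now +1
(431/205): 431 mod 205 = 21, so (431/205) = (21/205)
flip (21/205) -> (205/21): both odd, 21 mod 4 = 1, 205 mod 4 = 1, so the flip contributes +1; sign now +1
(205/21): 205 mod 21 = 16, so (205/21) = (16/21)
factor out 2^4: 16 = 2^4·1; with 21 mod 8 = 5, (2/21) = -1; sign now +1; continue with (1/21)
reached (1/21) = 1, so the symbol is +1

1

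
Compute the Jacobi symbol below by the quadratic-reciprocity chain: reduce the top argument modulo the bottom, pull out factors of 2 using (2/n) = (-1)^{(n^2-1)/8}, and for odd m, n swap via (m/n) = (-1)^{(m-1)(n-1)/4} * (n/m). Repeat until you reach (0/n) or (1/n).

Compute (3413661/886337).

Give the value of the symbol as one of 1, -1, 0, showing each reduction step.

-1

(3413661/886337) = (754650/886337)   [reduce mod 886337]
754650 = 2^1·377325; (2/886337) = +1 since 886337 mod 8 = 1, so (754650/886337) = (+1)^1·(377325/886337); sign now +1
reciprocity: (377325/886337) = +1·(886337/377325) since 377325 mod 4 = 1, 886337 mod 4 = 1; sign now +1
(886337/377325) = (131687/377325)   [reduce mod 377325]
reciprocity: (131687/377325) = +1·(377325/131687) since 131687 mod 4 = 3, 377325 mod 4 = 1; sign now +1
(377325/131687) = (113951/131687)   [reduce mod 131687]
reciprocity: (113951/131687) = -1·(131687/113951) since 113951 mod 4 = 3, 131687 mod 4 = 3; sign now -1
(131687/113951) = (17736/113951)   [reduce mod 113951]
17736 = 2^3·2217; (2/113951) = +1 since 113951 mod 8 = 7, so (17736/113951) = (+1)^3·(2217/113951); sign now -1
reciprocity: (2217/113951) = +1·(113951/2217) since 2217 mod 4 = 1, 113951 mod 4 = 3; sign now -1
(113951/2217) = (884/2217)   [reduce mod 2217]
884 = 2^2·221; (2/2217) = +1 since 2217 mod 8 = 1, so (884/2217) = (+1)^2·(221/2217); sign now -1
reciprocity: (221/2217) = +1·(2217/221) since 221 mod 4 = 1, 2217 mod 4 = 1; sign now -1
(2217/221) = (7/221)   [reduce mod 221]
reciprocity: (7/221) = +1·(221/7) since 7 mod 4 = 3, 221 mod 4 = 1; sign now -1
(221/7) = (4/7)   [reduce mod 7]
4 = 2^2·1; (2/7) = +1 since 7 mod 8 = 7, so (4/7) = (+1)^2·(1/7); sign now -1
(1/7) = 1; final value = sign = -1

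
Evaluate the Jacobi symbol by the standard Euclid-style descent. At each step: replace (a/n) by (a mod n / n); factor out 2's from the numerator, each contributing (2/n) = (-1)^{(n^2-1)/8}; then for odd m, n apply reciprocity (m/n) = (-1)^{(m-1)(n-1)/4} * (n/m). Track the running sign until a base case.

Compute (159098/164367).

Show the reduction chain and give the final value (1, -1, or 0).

-1

factor out 2^1: 159098 = 2^1·79549; with 164367 mod 8 = 7, (2/164367) = +1; sign now +1; continue with (79549/164367)
flip (79549/164367) -> (164367/79549): both odd, 79549 mod 4 = 1, 164367 mod 4 = 3, so the flip contributes +1; sign now +1
(164367/79549): 164367 mod 79549 = 5269, so (164367/79549) = (5269/79549)
flip (5269/79549) -> (79549/5269): both odd, 5269 mod 4 = 1, 79549 mod 4 = 1, so the flip contributes +1; sign now +1
(79549/5269): 79549 mod 5269 = 514, so (79549/5269) = (514/5269)
factor out 2^1: 514 = 2^1·257; with 5269 mod 8 = 5, (2/5269) = -1; sign now -1; continue with (257/5269)
flip (257/5269) -> (5269/257): both odd, 257 mod 4 = 1, 5269 mod 4 = 1, so the flip contributes +1; sign now -1
(5269/257): 5269 mod 257 = 129, so (5269/257) = (129/257)
flip (129/257) -> (257/129): both odd, 129 mod 4 = 1, 257 mod 4 = 1, so the flip contributes +1; sign now -1
(257/129): 257 mod 129 = 128, so (257/129) = (128/129)
factor out 2^7: 128 = 2^7·1; with 129 mod 8 = 1, (2/129) = +1; sign now -1; continue with (1/129)
reached (1/129) = 1, so the symbol is -1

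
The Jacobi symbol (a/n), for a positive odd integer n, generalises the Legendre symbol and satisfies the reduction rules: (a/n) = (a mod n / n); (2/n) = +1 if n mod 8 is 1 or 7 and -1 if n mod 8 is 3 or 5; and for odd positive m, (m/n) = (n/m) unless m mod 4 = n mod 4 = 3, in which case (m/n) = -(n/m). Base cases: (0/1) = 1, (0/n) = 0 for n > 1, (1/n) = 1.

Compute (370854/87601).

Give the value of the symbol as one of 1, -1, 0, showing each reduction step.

1

(370854/87601) = (20450/87601)   [reduce mod 87601]
20450 = 2^1·10225; (2/87601) = +1 since 87601 mod 8 = 1, so (20450/87601) = (+1)^1·(10225/87601); sign now +1
reciprocity: (10225/87601) = +1·(87601/10225) since 10225 mod 4 = 1, 87601 mod 4 = 1; sign now +1
(87601/10225) = (5801/10225)   [reduce mod 10225]
reciprocity: (5801/10225) = +1·(10225/5801) since 5801 mod 4 = 1, 10225 mod 4 = 1; sign now +1
(10225/5801) = (4424/5801)   [reduce mod 5801]
4424 = 2^3·553; (2/5801) = +1 since 5801 mod 8 = 1, so (4424/5801) = (+1)^3·(553/5801); sign now +1
reciprocity: (553/5801) = +1·(5801/553) since 553 mod 4 = 1, 5801 mod 4 = 1; sign now +1
(5801/553) = (271/553)   [reduce mod 553]
reciprocity: (271/553) = +1·(553/271) since 271 mod 4 = 3, 553 mod 4 = 1; sign now +1
(553/271) = (11/271)   [reduce mod 271]
reciprocity: (11/271) = -1·(271/11) since 11 mod 4 = 3, 271 mod 4 = 3; sign now -1
(271/11) = (7/11)   [reduce mod 11]
reciprocity: (7/11) = -1·(11/7) since 7 mod 4 = 3, 11 mod 4 = 3; sign now +1
(11/7) = (4/7)   [reduce mod 7]
4 = 2^2·1; (2/7) = +1 since 7 mod 8 = 7, so (4/7) = (+1)^2·(1/7); sign now +1
(1/7) = 1; final value = sign = +1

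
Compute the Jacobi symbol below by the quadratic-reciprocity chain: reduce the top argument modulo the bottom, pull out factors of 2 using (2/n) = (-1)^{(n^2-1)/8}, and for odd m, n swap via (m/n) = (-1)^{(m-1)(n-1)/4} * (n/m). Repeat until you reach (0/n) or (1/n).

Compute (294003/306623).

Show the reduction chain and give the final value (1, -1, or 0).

1

flip (294003/306623) -> (306623/294003): both odd, 294003 mod 4 = 3, 306623 mod 4 = 3, so the flip contributes -1; sign now -1
(306623/294003): 306623 mod 294003 = 12620, so (306623/294003) = (12620/294003)
factor out 2^2: 12620 = 2^2·3155; with 294003 mod 8 = 3, (2/294003) = -1; sign now -1; continue with (3155/294003)
flip (3155/294003) -> (294003/3155): both odd, 3155 mod 4 = 3, 294003 mod 4 = 3, so the flip contributes -1; sign now +1
(294003/3155): 294003 mod 3155 = 588, so (294003/3155) = (588/3155)
factor out 2^2: 588 = 2^2·147; with 3155 mod 8 = 3, (2/3155) = -1; sign now +1; continue with (147/3155)
flip (147/3155) -> (3155/147): both odd, 147 mod 4 = 3, 3155 mod 4 = 3, so the flip contributes -1; sign now -1
(3155/147): 3155 mod 147 = 68, so (3155/147) = (68/147)
factor out 2^2: 68 = 2^2·17; with 147 mod 8 = 3, (2/147) = -1; sign now -1; continue with (17/147)
flip (17/147) -> (147/17): both odd, 17 mod 4 = 1, 147 mod 4 = 3, so the flip contributes +1; sign now -1
(147/17): 147 mod 17 = 11, so (147/17) = (11/17)
flip (11/17) -> (17/11): both odd, 11 mod 4 = 3, 17 mod 4 = 1, so the flip contributes +1; sign now -1
(17/11): 17 mod 11 = 6, so (17/11) = (6/11)
factor out 2^1: 6 = 2^1·3; with 11 mod 8 = 3, (2/11) = -1; sign now +1; continue with (3/11)
flip (3/11) -> (11/3): both odd, 3 mod 4 = 3, 11 mod 4 = 3, so the flip contributes -1; sign now -1
(11/3): 11 mod 3 = 2, so (11/3) = (2/3)
factor out 2^1: 2 = 2^1·1; with 3 mod 8 = 3, (2/3) = -1; sign now +1; continue with (1/3)
reached (1/3) = 1, so the symbol is +1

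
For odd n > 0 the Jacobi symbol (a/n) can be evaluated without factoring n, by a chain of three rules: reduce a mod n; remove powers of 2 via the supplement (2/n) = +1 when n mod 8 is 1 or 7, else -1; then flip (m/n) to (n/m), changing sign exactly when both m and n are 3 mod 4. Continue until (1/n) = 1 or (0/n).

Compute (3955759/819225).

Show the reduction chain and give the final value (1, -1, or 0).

(3955759/819225) = (678859/819225)   [reduce mod 819225]
reciprocity: (678859/819225) = +1·(819225/678859) since 678859 mod 4 = 3, 819225 mod 4 = 1; sign now +1
(819225/678859) = (140366/678859)   [reduce mod 678859]
140366 = 2^1·70183; (2/678859) = -1 since 678859 mod 8 = 3, so (140366/678859) = (-1)^1·(70183/678859); sign now -1
reciprocity: (70183/678859) = -1·(678859/70183) since 70183 mod 4 = 3, 678859 mod 4 = 3; sign now +1
(678859/70183) = (47212/70183)   [reduce mod 70183]
47212 = 2^2·11803; (2/70183) = +1 since 70183 mod 8 = 7, so (47212/70183) = (+1)^2·(11803/70183); sign now +1
reciprocity: (11803/70183) = -1·(70183/11803) since 11803 mod 4 = 3, 70183 mod 4 = 3; sign now -1
(70183/11803) = (11168/11803)   [reduce mod 11803]
11168 = 2^5·349; (2/11803) = -1 since 11803 mod 8 = 3, so (11168/11803) = (-1)^5·(349/11803); sign now +1
reciprocity: (349/11803) = +1·(11803/349) since 349 mod 4 = 1, 11803 mod 4 = 3; sign now +1
(11803/349) = (286/349)   [reduce mod 349]
286 = 2^1·143; (2/349) = -1 since 349 mod 8 = 5, so (286/349) = (-1)^1·(143/349); sign now -1
reciprocity: (143/349) = +1·(349/143) since 143 mod 4 = 3, 349 mod 4 = 1; sign now -1
(349/143) = (63/143)   [reduce mod 143]
reciprocity: (63/143) = -1·(143/63) since 63 mod 4 = 3, 143 mod 4 = 3; sign now +1
(143/63) = (17/63)   [reduce mod 63]
reciprocity: (17/63) = +1·(63/17) since 17 mod 4 = 1, 63 mod 4 = 3; sign now +1
(63/17) = (12/17)   [reduce mod 17]
12 = 2^2·3; (2/17) = +1 since 17 mod 8 = 1, so (12/17) = (+1)^2·(3/17); sign now +1
reciprocity: (3/17) = +1·(17/3) since 3 mod 4 = 3, 17 mod 4 = 1; sign now +1
(17/3) = (2/3)   [reduce mod 3]
2 = 2^1·1; (2/3) = -1 since 3 mod 8 = 3, so (2/3) = (-1)^1·(1/3); sign now -1
(1/3) = 1; final value = sign = -1

-1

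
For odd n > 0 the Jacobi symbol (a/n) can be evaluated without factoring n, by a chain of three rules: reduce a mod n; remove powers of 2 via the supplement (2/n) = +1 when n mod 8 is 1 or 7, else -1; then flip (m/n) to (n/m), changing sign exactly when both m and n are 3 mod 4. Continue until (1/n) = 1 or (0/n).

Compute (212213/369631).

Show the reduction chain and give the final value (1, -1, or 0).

1

flip (212213/369631) -> (369631/212213): both odd, 212213 mod 4 = 1, 369631 mod 4 = 3, so the flip contributes +1; sign now +1
(369631/212213): 369631 mod 212213 = 157418, so (369631/212213) = (157418/212213)
factor out 2^1: 157418 = 2^1·78709; with 212213 mod 8 = 5, (2/212213) = -1; sign now -1; continue with (78709/212213)
flip (78709/212213) -> (212213/78709): both odd, 78709 mod 4 = 1, 212213 mod 4 = 1, so the flip contributes +1; sign now -1
(212213/78709): 212213 mod 78709 = 54795, so (212213/78709) = (54795/78709)
flip (54795/78709) -> (78709/54795): both odd, 54795 mod 4 = 3, 78709 mod 4 = 1, so the flip contributes +1; sign now -1
(78709/54795): 78709 mod 54795 = 23914, so (78709/54795) = (23914/54795)
factor out 2^1: 23914 = 2^1·11957; with 54795 mod 8 = 3, (2/54795) = -1; sign now +1; continue with (11957/54795)
flip (11957/54795) -> (54795/11957): both odd, 11957 mod 4 = 1, 54795 mod 4 = 3, so the flip contributes +1; sign now +1
(54795/11957): 54795 mod 11957 = 6967, so (54795/11957) = (6967/11957)
flip (6967/11957) -> (11957/6967): both odd, 6967 mod 4 = 3, 11957 mod 4 = 1, so the flip contributes +1; sign now +1
(11957/6967): 11957 mod 6967 = 4990, so (11957/6967) = (4990/6967)
factor out 2^1: 4990 = 2^1·2495; with 6967 mod 8 = 7, (2/6967) = +1; sign now +1; continue with (2495/6967)
flip (2495/6967) -> (6967/2495): both odd, 2495 mod 4 = 3, 6967 mod 4 = 3, so the flip contributes -1; sign now -1
(6967/2495): 6967 mod 2495 = 1977, so (6967/2495) = (1977/2495)
flip (1977/2495) -> (2495/1977): both odd, 1977 mod 4 = 1, 2495 mod 4 = 3, so the flip contributes +1; sign now -1
(2495/1977): 2495 mod 1977 = 518, so (2495/1977) = (518/1977)
factor out 2^1: 518 = 2^1·259; with 1977 mod 8 = 1, (2/1977) = +1; sign now -1; continue with (259/1977)
flip (259/1977) -> (1977/259): both odd, 259 mod 4 = 3, 1977 mod 4 = 1, so the flip contributes +1; sign now -1
(1977/259): 1977 mod 259 = 164, so (1977/259) = (164/259)
factor out 2^2: 164 = 2^2·41; with 259 mod 8 = 3, (2/259) = -1; sign now -1; continue with (41/259)
flip (41/259) -> (259/41): both odd, 41 mod 4 = 1, 259 mod 4 = 3, so the flip contributes +1; sign now -1
(259/41): 259 mod 41 = 13, so (259/41) = (13/41)
flip (13/41) -> (41/13): both odd, 13 mod 4 = 1, 41 mod 4 = 1, so the flip contributes +1; sign now -1
(41/13): 41 mod 13 = 2, so (41/13) = (2/13)
factor out 2^1: 2 = 2^1·1; with 13 mod 8 = 5, (2/13) = -1; sign now +1; continue with (1/13)
reached (1/13) = 1, so the symbol is +1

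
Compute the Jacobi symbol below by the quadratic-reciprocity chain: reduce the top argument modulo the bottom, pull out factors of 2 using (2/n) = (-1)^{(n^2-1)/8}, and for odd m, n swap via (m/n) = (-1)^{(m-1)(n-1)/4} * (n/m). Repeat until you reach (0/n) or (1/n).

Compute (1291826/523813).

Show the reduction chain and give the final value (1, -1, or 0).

-1

(1291826/523813): 1291826 mod 523813 = 244200, so (1291826/523813) = (244200/523813)
factor out 2^3: 244200 = 2^3·30525; with 523813 mod 8 = 5, (2/523813) = -1; sign now -1; continue with (30525/523813)
flip (30525/523813) -> (523813/30525): both odd, 30525 mod 4 = 1, 523813 mod 4 = 1, so the flip contributes +1; sign now -1
(523813/30525): 523813 mod 30525 = 4888, so (523813/30525) = (4888/30525)
factor out 2^3: 4888 = 2^3·611; with 30525 mod 8 = 5, (2/30525) = -1; sign now +1; continue with (611/30525)
flip (611/30525) -> (30525/611): both odd, 611 mod 4 = 3, 30525 mod 4 = 1, so the flip contributes +1; sign now +1
(30525/611): 30525 mod 611 = 586, so (30525/611) = (586/611)
factor out 2^1: 586 = 2^1·293; with 611 mod 8 = 3, (2/611) = -1; sign now -1; continue with (293/611)
flip (293/611) -> (611/293): both odd, 293 mod 4 = 1, 611 mod 4 = 3, so the flip contributes +1; sign now -1
(611/293): 611 mod 293 = 25, so (611/293) = (25/293)
flip (25/293) -> (293/25): both odd, 25 mod 4 = 1, 293 mod 4 = 1, so the flip contributes +1; sign now -1
(293/25): 293 mod 25 = 18, so (293/25) = (18/25)
factor out 2^1: 18 = 2^1·9; with 25 mod 8 = 1, (2/25) = +1; sign now -1; continue with (9/25)
flip (9/25) -> (25/9): both odd, 9 mod 4 = 1, 25 mod 4 = 1, so the flip contributes +1; sign now -1
(25/9): 25 mod 9 = 7, so (25/9) = (7/9)
flip (7/9) -> (9/7): both odd, 7 mod 4 = 3, 9 mod 4 = 1, so the flip contributes +1; sign now -1
(9/7): 9 mod 7 = 2, so (9/7) = (2/7)
factor out 2^1: 2 = 2^1·1; with 7 mod 8 = 7, (2/7) = +1; sign now -1; continue with (1/7)
reached (1/7) = 1, so the symbol is -1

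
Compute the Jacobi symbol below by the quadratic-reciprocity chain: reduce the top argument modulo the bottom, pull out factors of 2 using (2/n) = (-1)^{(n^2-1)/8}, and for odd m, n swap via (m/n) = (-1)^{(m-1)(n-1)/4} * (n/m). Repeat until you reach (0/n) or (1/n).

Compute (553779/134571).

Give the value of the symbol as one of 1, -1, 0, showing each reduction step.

(553779/134571): 553779 mod 134571 = 15495, so (553779/134571) = (15495/134571)
flip (15495/134571) -> (134571/15495): both odd, 15495 mod 4 = 3, 134571 mod 4 = 3, so the flip contributes -1; sign now -1
(134571/15495): 134571 mod 15495 = 10611, so (134571/15495) = (10611/15495)
flip (10611/15495) -> (15495/10611): both odd, 10611 mod 4 = 3, 15495 mod 4 = 3, so the flip contributes -1; sign now +1
(15495/10611): 15495 mod 10611 = 4884, so (15495/10611) = (4884/10611)
factor out 2^2: 4884 = 2^2·1221; with 10611 mod 8 = 3, (2/10611) = -1; sign now +1; continue with (1221/10611)
flip (1221/10611) -> (10611/1221): both odd, 1221 mod 4 = 1, 10611 mod 4 = 3, so the flip contributes +1; sign now +1
(10611/1221): 10611 mod 1221 = 843, so (10611/1221) = (843/1221)
flip (843/1221) -> (1221/843): both odd, 843 mod 4 = 3, 1221 mod 4 = 1, so the flip contributes +1; sign now +1
(1221/843): 1221 mod 843 = 378, so (1221/843) = (378/843)
factor out 2^1: 378 = 2^1·189; with 843 mod 8 = 3, (2/843) = -1; sign now -1; continue with (189/843)
flip (189/843) -> (843/189): both odd, 189 mod 4 = 1, 843 mod 4 = 3, so the flip contributes +1; sign now -1
(843/189): 843 mod 189 = 87, so (843/189) = (87/189)
flip (87/189) -> (189/87): both odd, 87 mod 4 = 3, 189 mod 4 = 1, so the flip contributes +1; sign now -1
(189/87): 189 mod 87 = 15, so (189/87) = (15/87)
flip (15/87) -> (87/15): both odd, 15 mod 4 = 3, 87 mod 4 = 3, so the flip contributes -1; sign now +1
(87/15): 87 mod 15 = 12, so (87/15) = (12/15)
factor out 2^2: 12 = 2^2·3; with 15 mod 8 = 7, (2/15) = +1; sign now +1; continue with (3/15)
flip (3/15) -> (15/3): both odd, 3 mod 4 = 3, 15 mod 4 = 3, so the flip contributes -1; sign now -1
(15/3): 15 mod 3 = 0, so (15/3) = (0/3)
reached (0/3); gcd(a, n) > 1, so (0/3) = 0 and the symbol is 0

0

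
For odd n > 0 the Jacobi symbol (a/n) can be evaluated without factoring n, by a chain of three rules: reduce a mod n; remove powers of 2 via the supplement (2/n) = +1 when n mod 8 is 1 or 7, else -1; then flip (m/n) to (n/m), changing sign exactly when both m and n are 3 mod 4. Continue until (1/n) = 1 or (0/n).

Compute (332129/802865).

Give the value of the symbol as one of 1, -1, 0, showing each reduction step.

flip (332129/802865) -> (802865/332129): both odd, 332129 mod 4 = 1, 802865 mod 4 = 1, so the flip contributes +1; sign now +1
(802865/332129): 802865 mod 332129 = 138607, so (802865/332129) = (138607/332129)
flip (138607/332129) -> (332129/138607): both odd, 138607 mod 4 = 3, 332129 mod 4 = 1, so the flip contributes +1; sign now +1
(332129/138607): 332129 mod 138607 = 54915, so (332129/138607) = (54915/138607)
flip (54915/138607) -> (138607/54915): both odd, 54915 mod 4 = 3, 138607 mod 4 = 3, so the flip contributes -1; sign now -1
(138607/54915): 138607 mod 54915 = 28777, so (138607/54915) = (28777/54915)
flip (28777/54915) -> (54915/28777): both odd, 28777 mod 4 = 1, 54915 mod 4 = 3, so the flip contributes +1; sign now -1
(54915/28777): 54915 mod 28777 = 26138, so (54915/28777) = (26138/28777)
factor out 2^1: 26138 = 2^1·13069; with 28777 mod 8 = 1, (2/28777) = +1; sign now -1; continue with (13069/28777)
flip (13069/28777) -> (28777/13069): both odd, 13069 mod 4 = 1, 28777 mod 4 = 1, so the flip contributes +1; sign now -1
(28777/13069): 28777 mod 13069 = 2639, so (28777/13069) = (2639/13069)
flip (2639/13069) -> (13069/2639): both odd, 2639 mod 4 = 3, 13069 mod 4 = 1, so the flip contributes +1; sign now -1
(13069/2639): 13069 mod 2639 = 2513, so (13069/2639) = (2513/2639)
flip (2513/2639) -> (2639/2513): both odd, 2513 mod 4 = 1, 2639 mod 4 = 3, so the flip contributes +1; sign now -1
(2639/2513): 2639 mod 2513 = 126, so (2639/2513) = (126/2513)
factor out 2^1: 126 = 2^1·63; with 2513 mod 8 = 1, (2/2513) = +1; sign now -1; continue with (63/2513)
flip (63/2513) -> (2513/63): both odd, 63 mod 4 = 3, 2513 mod 4 = 1, so the flip contributes +1; sign now -1
(2513/63): 2513 mod 63 = 56, so (2513/63) = (56/63)
factor out 2^3: 56 = 2^3·7; with 63 mod 8 = 7, (2/63) = +1; sign now -1; continue with (7/63)
flip (7/63) -> (63/7): both odd, 7 mod 4 = 3, 63 mod 4 = 3, so the flip contributes -1; sign now +1
(63/7): 63 mod 7 = 0, so (63/7) = (0/7)
reached (0/7); gcd(a, n) > 1, so (0/7) = 0 and the symbol is 0

0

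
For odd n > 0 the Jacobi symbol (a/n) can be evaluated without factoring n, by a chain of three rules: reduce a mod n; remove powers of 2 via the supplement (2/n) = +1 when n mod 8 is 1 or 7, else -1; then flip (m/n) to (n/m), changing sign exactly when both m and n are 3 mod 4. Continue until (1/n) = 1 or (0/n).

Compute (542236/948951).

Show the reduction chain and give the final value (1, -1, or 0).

factor out 2^2: 542236 = 2^2·135559; with 948951 mod 8 = 7, (2/948951) = +1; sign now +1; continue with (135559/948951)
flip (135559/948951) -> (948951/135559): both odd, 135559 mod 4 = 3, 948951 mod 4 = 3, so the flip contributes -1; sign now -1
(948951/135559): 948951 mod 135559 = 38, so (948951/135559) = (38/135559)
factor out 2^1: 38 = 2^1·19; with 135559 mod 8 = 7, (2/135559) = +1; sign now -1; continue with (19/135559)
flip (19/135559) -> (135559/19): both odd, 19 mod 4 = 3, 135559 mod 4 = 3, so the flip contributes -1; sign now +1
(135559/19): 135559 mod 19 = 13, so (135559/19) = (13/19)
flip (13/19) -> (19/13): both odd, 13 mod 4 = 1, 19 mod 4 = 3, so the flip contributes +1; sign now +1
(19/13): 19 mod 13 = 6, so (19/13) = (6/13)
factor out 2^1: 6 = 2^1·3; with 13 mod 8 = 5, (2/13) = -1; sign now -1; continue with (3/13)
flip (3/13) -> (13/3): both odd, 3 mod 4 = 3, 13 mod 4 = 1, so the flip contributes +1; sign now -1
(13/3): 13 mod 3 = 1, so (13/3) = (1/3)
reached (1/3) = 1, so the symbol is -1

-1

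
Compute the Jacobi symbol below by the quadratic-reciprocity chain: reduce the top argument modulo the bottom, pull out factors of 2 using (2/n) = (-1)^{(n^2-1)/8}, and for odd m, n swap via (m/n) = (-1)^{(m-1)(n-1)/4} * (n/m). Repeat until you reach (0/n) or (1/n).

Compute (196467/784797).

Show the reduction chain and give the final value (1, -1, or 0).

flip (196467/784797) -> (784797/196467): both odd, 196467 mod 4 = 3, 784797 mod 4 = 1, so the flip contributes +1; sign now +1
(784797/196467): 784797 mod 196467 = 195396, so (784797/196467) = (195396/196467)
factor out 2^2: 195396 = 2^2·48849; with 196467 mod 8 = 3, (2/196467) = -1; sign now +1; continue with (48849/196467)
flip (48849/196467) -> (196467/48849): both odd, 48849 mod 4 = 1, 196467 mod 4 = 3, so the flip contributes +1; sign now +1
(196467/48849): 196467 mod 48849 = 1071, so (196467/48849) = (1071/48849)
flip (1071/48849) -> (48849/1071): both odd, 1071 mod 4 = 3, 48849 mod 4 = 1, so the flip contributes +1; sign now +1
(48849/1071): 48849 mod 1071 = 654, so (48849/1071) = (654/1071)
factor out 2^1: 654 = 2^1·327; with 1071 mod 8 = 7, (2/1071) = +1; sign now +1; continue with (327/1071)
flip (327/1071) -> (1071/327): both odd, 327 mod 4 = 3, 1071 mod 4 = 3, so the flip contributes -1; sign now -1
(1071/327): 1071 mod 327 = 90, so (1071/327) = (90/327)
factor out 2^1: 90 = 2^1·45; with 327 mod 8 = 7, (2/327) = +1; sign now -1; continue with (45/327)
flip (45/327) -> (327/45): both odd, 45 mod 4 = 1, 327 mod 4 = 3, so the flip contributes +1; sign now -1
(327/45): 327 mod 45 = 12, so (327/45) = (12/45)
factor out 2^2: 12 = 2^2·3; with 45 mod 8 = 5, (2/45) = -1; sign now -1; continue with (3/45)
flip (3/45) -> (45/3): both odd, 3 mod 4 = 3, 45 mod 4 = 1, so the flip contributes +1; sign now -1
(45/3): 45 mod 3 = 0, so (45/3) = (0/3)
reached (0/3); gcd(a, n) > 1, so (0/3) = 0 and the symbol is 0

0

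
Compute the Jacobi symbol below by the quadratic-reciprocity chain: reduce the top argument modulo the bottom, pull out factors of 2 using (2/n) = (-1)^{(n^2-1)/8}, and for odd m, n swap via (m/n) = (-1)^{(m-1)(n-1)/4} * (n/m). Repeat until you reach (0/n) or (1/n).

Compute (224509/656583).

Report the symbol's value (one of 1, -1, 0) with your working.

1

reciprocity: (224509/656583) = +1·(656583/224509) since 224509 mod 4 = 1, 656583 mod 4 = 3; sign now +1
(656583/224509) = (207565/224509)   [reduce mod 224509]
reciprocity: (207565/224509) = +1·(224509/207565) since 207565 mod 4 = 1, 224509 mod 4 = 1; sign now +1
(224509/207565) = (16944/207565)   [reduce mod 207565]
16944 = 2^4·1059; (2/207565) = -1 since 207565 mod 8 = 5, so (16944/207565) = (-1)^4·(1059/207565); sign now +1
reciprocity: (1059/207565) = +1·(207565/1059) since 1059 mod 4 = 3, 207565 mod 4 = 1; sign now +1
(207565/1059) = (1/1059)   [reduce mod 1059]
(1/1059) = 1; final value = sign = +1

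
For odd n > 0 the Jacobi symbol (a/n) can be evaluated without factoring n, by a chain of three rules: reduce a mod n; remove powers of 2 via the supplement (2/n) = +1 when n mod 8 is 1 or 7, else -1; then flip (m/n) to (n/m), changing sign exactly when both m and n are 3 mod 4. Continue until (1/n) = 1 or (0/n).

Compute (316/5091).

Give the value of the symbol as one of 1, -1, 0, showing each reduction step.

1

factor out 2^2: 316 = 2^2·79; with 5091 mod 8 = 3, (2/5091) = -1; sign now +1; continue with (79/5091)
flip (79/5091) -> (5091/79): both odd, 79 mod 4 = 3, 5091 mod 4 = 3, so the flip contributes -1; sign now -1
(5091/79): 5091 mod 79 = 35, so (5091/79) = (35/79)
flip (35/79) -> (79/35): both odd, 35 mod 4 = 3, 79 mod 4 = 3, so the flip contributes -1; sign now +1
(79/35): 79 mod 35 = 9, so (79/35) = (9/35)
flip (9/35) -> (35/9): both odd, 9 mod 4 = 1, 35 mod 4 = 3, so the flip contributes +1; sign now +1
(35/9): 35 mod 9 = 8, so (35/9) = (8/9)
factor out 2^3: 8 = 2^3·1; with 9 mod 8 = 1, (2/9) = +1; sign now +1; continue with (1/9)
reached (1/9) = 1, so the symbol is +1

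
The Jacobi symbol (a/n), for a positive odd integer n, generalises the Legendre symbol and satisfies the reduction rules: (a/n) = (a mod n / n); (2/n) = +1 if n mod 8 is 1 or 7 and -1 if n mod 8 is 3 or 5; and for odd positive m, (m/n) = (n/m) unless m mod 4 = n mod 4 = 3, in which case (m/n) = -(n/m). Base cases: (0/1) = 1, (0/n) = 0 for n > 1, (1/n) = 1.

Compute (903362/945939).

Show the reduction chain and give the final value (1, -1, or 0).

factor out 2^1: 903362 = 2^1·451681; with 945939 mod 8 = 3, (2/945939) = -1; sign now -1; continue with (451681/945939)
flip (451681/945939) -> (945939/451681): both odd, 451681 mod 4 = 1, 945939 mod 4 = 3, so the flip contributes +1; sign now -1
(945939/451681): 945939 mod 451681 = 42577, so (945939/451681) = (42577/451681)
flip (42577/451681) -> (451681/42577): both odd, 42577 mod 4 = 1, 451681 mod 4 = 1, so the flip contributes +1; sign now -1
(451681/42577): 451681 mod 42577 = 25911, so (451681/42577) = (25911/42577)
flip (25911/42577) -> (42577/25911): both odd, 25911 mod 4 = 3, 42577 mod 4 = 1, so the flip contributes +1; sign now -1
(42577/25911): 42577 mod 25911 = 16666, so (42577/25911) = (16666/25911)
factor out 2^1: 16666 = 2^1·8333; with 25911 mod 8 = 7, (2/25911) = +1; sign now -1; continue with (8333/25911)
flip (8333/25911) -> (25911/8333): both odd, 8333 mod 4 = 1, 25911 mod 4 = 3, so the flip contributes +1; sign now -1
(25911/8333): 25911 mod 8333 = 912, so (25911/8333) = (912/8333)
factor out 2^4: 912 = 2^4·57; with 8333 mod 8 = 5, (2/8333) = -1; sign now -1; continue with (57/8333)
flip (57/8333) -> (8333/57): both odd, 57 mod 4 = 1, 8333 mod 4 = 1, so the flip contributes +1; sign now -1
(8333/57): 8333 mod 57 = 11, so (8333/57) = (11/57)
flip (11/57) -> (57/11): both odd, 11 mod 4 = 3, 57 mod 4 = 1, so the flip contributes +1; sign now -1
(57/11): 57 mod 11 = 2, so (57/11) = (2/11)
factor out 2^1: 2 = 2^1·1; with 11 mod 8 = 3, (2/11) = -1; sign now +1; continue with (1/11)
reached (1/11) = 1, so the symbol is +1

1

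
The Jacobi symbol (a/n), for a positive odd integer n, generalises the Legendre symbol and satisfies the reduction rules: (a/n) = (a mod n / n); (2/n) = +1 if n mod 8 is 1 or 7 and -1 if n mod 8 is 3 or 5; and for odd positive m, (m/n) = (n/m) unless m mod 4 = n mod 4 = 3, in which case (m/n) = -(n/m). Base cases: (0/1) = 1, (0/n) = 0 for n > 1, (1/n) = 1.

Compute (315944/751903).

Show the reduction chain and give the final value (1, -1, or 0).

315944 = 2^3·39493; (2/751903) = +1 since 751903 mod 8 = 7, so (315944/751903) = (+1)^3·(39493/751903); sign now +1
reciprocity: (39493/751903) = +1·(751903/39493) since 39493 mod 4 = 1, 751903 mod 4 = 3; sign now +1
(751903/39493) = (1536/39493)   [reduce mod 39493]
1536 = 2^9·3; (2/39493) = -1 since 39493 mod 8 = 5, so (1536/39493) = (-1)^9·(3/39493); sign now -1
reciprocity: (3/39493) = +1·(39493/3) since 3 mod 4 = 3, 39493 mod 4 = 1; sign now -1
(39493/3) = (1/3)   [reduce mod 3]
(1/3) = 1; final value = sign = -1

-1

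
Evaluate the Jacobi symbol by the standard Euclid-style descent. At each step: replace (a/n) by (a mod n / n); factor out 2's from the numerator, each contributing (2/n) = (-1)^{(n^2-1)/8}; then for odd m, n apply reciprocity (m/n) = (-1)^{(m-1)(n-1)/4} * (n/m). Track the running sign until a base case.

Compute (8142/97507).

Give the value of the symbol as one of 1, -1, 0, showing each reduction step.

8142 = 2^1·4071; (2/97507) = -1 since 97507 mod 8 = 3, so (8142/97507) = (-1)^1·(4071/97507); sign now -1
reciprocity: (4071/97507) = -1·(97507/4071) since 4071 mod 4 = 3, 97507 mod 4 = 3; sign now +1
(97507/4071) = (3874/4071)   [reduce mod 4071]
3874 = 2^1·1937; (2/4071) = +1 since 4071 mod 8 = 7, so (3874/4071) = (+1)^1·(1937/4071); sign now +1
reciprocity: (1937/4071) = +1·(4071/1937) since 1937 mod 4 = 1, 4071 mod 4 = 3; sign now +1
(4071/1937) = (197/1937)   [reduce mod 1937]
reciprocity: (197/1937) = +1·(1937/197) since 197 mod 4 = 1, 1937 mod 4 = 1; sign now +1
(1937/197) = (164/197)   [reduce mod 197]
164 = 2^2·41; (2/197) = -1 since 197 mod 8 = 5, so (164/197) = (-1)^2·(41/197); sign now +1
reciprocity: (41/197) = +1·(197/41) since 41 mod 4 = 1, 197 mod 4 = 1; sign now +1
(197/41) = (33/41)   [reduce mod 41]
reciprocity: (33/41) = +1·(41/33) since 33 mod 4 = 1, 41 mod 4 = 1; sign now +1
(41/33) = (8/33)   [reduce mod 33]
8 = 2^3·1; (2/33) = +1 since 33 mod 8 = 1, so (8/33) = (+1)^3·(1/33); sign now +1
(1/33) = 1; final value = sign = +1

1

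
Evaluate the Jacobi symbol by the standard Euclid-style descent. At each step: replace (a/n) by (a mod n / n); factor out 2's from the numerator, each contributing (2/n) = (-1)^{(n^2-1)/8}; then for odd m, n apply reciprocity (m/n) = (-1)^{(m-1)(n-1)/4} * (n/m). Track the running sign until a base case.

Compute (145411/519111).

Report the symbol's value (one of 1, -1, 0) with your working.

1

reciprocity: (145411/519111) = -1·(519111/145411) since 145411 mod 4 = 3, 519111 mod 4 = 3; sign now -1
(519111/145411) = (82878/145411)   [reduce mod 145411]
82878 = 2^1·41439; (2/145411) = -1 since 145411 mod 8 = 3, so (82878/145411) = (-1)^1·(41439/145411); sign now +1
reciprocity: (41439/145411) = -1·(145411/41439) since 41439 mod 4 = 3, 145411 mod 4 = 3; sign now -1
(145411/41439) = (21094/41439)   [reduce mod 41439]
21094 = 2^1·10547; (2/41439) = +1 since 41439 mod 8 = 7, so (21094/41439) = (+1)^1·(10547/41439); sign now -1
reciprocity: (10547/41439) = -1·(41439/10547) since 10547 mod 4 = 3, 41439 mod 4 = 3; sign now +1
(41439/10547) = (9798/10547)   [reduce mod 10547]
9798 = 2^1·4899; (2/10547) = -1 since 10547 mod 8 = 3, so (9798/10547) = (-1)^1·(4899/10547); sign now -1
reciprocity: (4899/10547) = -1·(10547/4899) since 4899 mod 4 = 3, 10547 mod 4 = 3; sign now +1
(10547/4899) = (749/4899)   [reduce mod 4899]
reciprocity: (749/4899) = +1·(4899/749) since 749 mod 4 = 1, 4899 mod 4 = 3; sign now +1
(4899/749) = (405/749)   [reduce mod 749]
reciprocity: (405/749) = +1·(749/405) since 405 mod 4 = 1, 749 mod 4 = 1; sign now +1
(749/405) = (344/405)   [reduce mod 405]
344 = 2^3·43; (2/405) = -1 since 405 mod 8 = 5, so (344/405) = (-1)^3·(43/405); sign now -1
reciprocity: (43/405) = +1·(405/43) since 43 mod 4 = 3, 405 mod 4 = 1; sign now -1
(405/43) = (18/43)   [reduce mod 43]
18 = 2^1·9; (2/43) = -1 since 43 mod 8 = 3, so (18/43) = (-1)^1·(9/43); sign now +1
reciprocity: (9/43) = +1·(43/9) since 9 mod 4 = 1, 43 mod 4 = 3; sign now +1
(43/9) = (7/9)   [reduce mod 9]
reciprocity: (7/9) = +1·(9/7) since 7 mod 4 = 3, 9 mod 4 = 1; sign now +1
(9/7) = (2/7)   [reduce mod 7]
2 = 2^1·1; (2/7) = +1 since 7 mod 8 = 7, so (2/7) = (+1)^1·(1/7); sign now +1
(1/7) = 1; final value = sign = +1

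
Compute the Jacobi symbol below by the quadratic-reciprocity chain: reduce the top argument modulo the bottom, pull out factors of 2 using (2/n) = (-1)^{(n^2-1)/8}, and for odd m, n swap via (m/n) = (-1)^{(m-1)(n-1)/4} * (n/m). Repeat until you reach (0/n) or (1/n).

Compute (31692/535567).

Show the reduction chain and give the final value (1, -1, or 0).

factor out 2^2: 31692 = 2^2·7923; with 535567 mod 8 = 7, (2/535567) = +1; sign now +1; continue with (7923/535567)
flip (7923/535567) -> (535567/7923): both odd, 7923 mod 4 = 3, 535567 mod 4 = 3, so the flip contributes -1; sign now -1
(535567/7923): 535567 mod 7923 = 4726, so (535567/7923) = (4726/7923)
factor out 2^1: 4726 = 2^1·2363; with 7923 mod 8 = 3, (2/7923) = -1; sign now +1; continue with (2363/7923)
flip (2363/7923) -> (7923/2363): both odd, 2363 mod 4 = 3, 7923 mod 4 = 3, so the flip contributes -1; sign now -1
(7923/2363): 7923 mod 2363 = 834, so (7923/2363) = (834/2363)
factor out 2^1: 834 = 2^1·417; with 2363 mod 8 = 3, (2/2363) = -1; sign now +1; continue with (417/2363)
flip (417/2363) -> (2363/417): both odd, 417 mod 4 = 1, 2363 mod 4 = 3, so the flip contributes +1; sign now +1
(2363/417): 2363 mod 417 = 278, so (2363/417) = (278/417)
factor out 2^1: 278 = 2^1·139; with 417 mod 8 = 1, (2/417) = +1; sign now +1; continue with (139/417)
flip (139/417) -> (417/139): both odd, 139 mod 4 = 3, 417 mod 4 = 1, so the flip contributes +1; sign now +1
(417/139): 417 mod 139 = 0, so (417/139) = (0/139)
reached (0/139); gcd(a, n) > 1, so (0/139) = 0 and the symbol is 0

0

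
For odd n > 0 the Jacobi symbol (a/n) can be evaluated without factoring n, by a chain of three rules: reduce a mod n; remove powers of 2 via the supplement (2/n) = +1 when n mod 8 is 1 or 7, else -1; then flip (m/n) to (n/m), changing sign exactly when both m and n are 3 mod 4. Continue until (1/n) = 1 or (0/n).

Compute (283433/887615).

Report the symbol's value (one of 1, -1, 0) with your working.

-1

reciprocity: (283433/887615) = +1·(887615/283433) since 283433 mod 4 = 1, 887615 mod 4 = 3; sign now +1
(887615/283433) = (37316/283433)   [reduce mod 283433]
37316 = 2^2·9329; (2/283433) = +1 since 283433 mod 8 = 1, so (37316/283433) = (+1)^2·(9329/283433); sign now +1
reciprocity: (9329/283433) = +1·(283433/9329) since 9329 mod 4 = 1, 283433 mod 4 = 1; sign now +1
(283433/9329) = (3563/9329)   [reduce mod 9329]
reciprocity: (3563/9329) = +1·(9329/3563) since 3563 mod 4 = 3, 9329 mod 4 = 1; sign now +1
(9329/3563) = (2203/3563)   [reduce mod 3563]
reciprocity: (2203/3563) = -1·(3563/2203) since 2203 mod 4 = 3, 3563 mod 4 = 3; sign now -1
(3563/2203) = (1360/2203)   [reduce mod 2203]
1360 = 2^4·85; (2/2203) = -1 since 2203 mod 8 = 3, so (1360/2203) = (-1)^4·(85/2203); sign now -1
reciprocity: (85/2203) = +1·(2203/85) since 85 mod 4 = 1, 2203 mod 4 = 3; sign now -1
(2203/85) = (78/85)   [reduce mod 85]
78 = 2^1·39; (2/85) = -1 since 85 mod 8 = 5, so (78/85) = (-1)^1·(39/85); sign now +1
reciprocity: (39/85) = +1·(85/39) since 39 mod 4 = 3, 85 mod 4 = 1; sign now +1
(85/39) = (7/39)   [reduce mod 39]
reciprocity: (7/39) = -1·(39/7) since 7 mod 4 = 3, 39 mod 4 = 3; sign now -1
(39/7) = (4/7)   [reduce mod 7]
4 = 2^2·1; (2/7) = +1 since 7 mod 8 = 7, so (4/7) = (+1)^2·(1/7); sign now -1
(1/7) = 1; final value = sign = -1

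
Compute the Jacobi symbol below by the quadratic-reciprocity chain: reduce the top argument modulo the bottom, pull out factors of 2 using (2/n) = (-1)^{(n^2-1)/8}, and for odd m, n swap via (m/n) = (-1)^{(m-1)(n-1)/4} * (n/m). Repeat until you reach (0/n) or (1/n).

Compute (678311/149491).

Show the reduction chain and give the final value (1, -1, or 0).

-1

(678311/149491): 678311 mod 149491 = 80347, so (678311/149491) = (80347/149491)
flip (80347/149491) -> (149491/80347): both odd, 80347 mod 4 = 3, 149491 mod 4 = 3, so the flip contributes -1; sign now -1
(149491/80347): 149491 mod 80347 = 69144, so (149491/80347) = (69144/80347)
factor out 2^3: 69144 = 2^3·8643; with 80347 mod 8 = 3, (2/80347) = -1; sign now +1; continue with (8643/80347)
flip (8643/80347) -> (80347/8643): both odd, 8643 mod 4 = 3, 80347 mod 4 = 3, so the flip contributes -1; sign now -1
(80347/8643): 80347 mod 8643 = 2560, so (80347/8643) = (2560/8643)
factor out 2^9: 2560 = 2^9·5; with 8643 mod 8 = 3, (2/8643) = -1; sign now +1; continue with (5/8643)
flip (5/8643) -> (8643/5): both odd, 5 mod 4 = 1, 8643 mod 4 = 3, so the flip contributes +1; sign now +1
(8643/5): 8643 mod 5 = 3, so (8643/5) = (3/5)
flip (3/5) -> (5/3): both odd, 3 mod 4 = 3, 5 mod 4 = 1, so the flip contributes +1; sign now +1
(5/3): 5 mod 3 = 2, so (5/3) = (2/3)
factor out 2^1: 2 = 2^1·1; with 3 mod 8 = 3, (2/3) = -1; sign now -1; continue with (1/3)
reached (1/3) = 1, so the symbol is -1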